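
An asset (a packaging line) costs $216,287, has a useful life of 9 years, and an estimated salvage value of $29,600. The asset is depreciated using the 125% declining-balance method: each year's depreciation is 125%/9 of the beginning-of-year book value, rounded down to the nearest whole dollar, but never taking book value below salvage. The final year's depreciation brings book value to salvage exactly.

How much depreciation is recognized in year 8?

$10,546

Depreciable base = $216,287 − $29,600 = $186,687.
Year 1: ⌊$216,287 × 125%/9⌋ = $30,039. Book value $186,248.
Year 2: ⌊$186,248 × 125%/9⌋ = $25,867. Book value $160,381.
Year 3: ⌊$160,381 × 125%/9⌋ = $22,275. Book value $138,106.
Year 4: ⌊$138,106 × 125%/9⌋ = $19,181. Book value $118,925.
Year 5: ⌊$118,925 × 125%/9⌋ = $16,517. Book value $102,408.
Year 6: ⌊$102,408 × 125%/9⌋ = $14,223. Book value $88,185.
Year 7: ⌊$88,185 × 125%/9⌋ = $12,247. Book value $75,938.
Year 8: ⌊$75,938 × 125%/9⌋ = $10,546. Book value $65,392.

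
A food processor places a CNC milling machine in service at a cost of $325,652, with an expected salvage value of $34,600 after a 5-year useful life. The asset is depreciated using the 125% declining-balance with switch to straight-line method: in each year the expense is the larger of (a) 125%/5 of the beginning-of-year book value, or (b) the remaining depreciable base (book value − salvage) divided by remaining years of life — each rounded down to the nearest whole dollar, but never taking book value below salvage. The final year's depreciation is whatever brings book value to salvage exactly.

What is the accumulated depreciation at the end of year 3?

Depreciable base = $325,652 − $34,600 = $291,052.
Year 1: DB = ⌊$325,652 × 125%/5⌋ = $81,413; SL = ⌊$291,052/5⌋ = $58,210 → take DB $81,413. Book value $244,239.
Year 2: DB = ⌊$244,239 × 125%/5⌋ = $61,059; SL = ⌊$209,639/4⌋ = $52,409 → take DB $61,059. Book value $183,180.
Year 3: DB = ⌊$183,180 × 125%/5⌋ = $45,795; SL = ⌊$148,580/3⌋ = $49,526 → take SL $49,526. Book value $133,654.
Accumulated through year 3 = $325,652 − $133,654 = $191,998.

$191,998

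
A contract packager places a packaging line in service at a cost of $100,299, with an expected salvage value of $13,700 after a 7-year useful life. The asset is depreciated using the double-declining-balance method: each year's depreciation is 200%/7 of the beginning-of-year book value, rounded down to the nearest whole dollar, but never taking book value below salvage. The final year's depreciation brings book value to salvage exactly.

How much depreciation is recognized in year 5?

Depreciable base = $100,299 − $13,700 = $86,599.
Year 1: ⌊$100,299 × 200%/7⌋ = $28,656. Book value $71,643.
Year 2: ⌊$71,643 × 200%/7⌋ = $20,469. Book value $51,174.
Year 3: ⌊$51,174 × 200%/7⌋ = $14,621. Book value $36,553.
Year 4: ⌊$36,553 × 200%/7⌋ = $10,443. Book value $26,110.
Year 5: ⌊$26,110 × 200%/7⌋ = $7,460. Book value $18,650.

$7,460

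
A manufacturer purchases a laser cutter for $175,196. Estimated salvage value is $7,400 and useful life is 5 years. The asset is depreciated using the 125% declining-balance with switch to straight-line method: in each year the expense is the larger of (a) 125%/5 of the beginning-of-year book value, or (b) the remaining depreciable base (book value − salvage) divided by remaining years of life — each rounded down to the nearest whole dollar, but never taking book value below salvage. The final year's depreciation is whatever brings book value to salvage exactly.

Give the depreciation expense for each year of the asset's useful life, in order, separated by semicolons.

Depreciable base = $175,196 − $7,400 = $167,796.
Year 1: DB = ⌊$175,196 × 125%/5⌋ = $43,799; SL = ⌊$167,796/5⌋ = $33,559 → take DB $43,799. Book value $131,397.
Year 2: DB = ⌊$131,397 × 125%/5⌋ = $32,849; SL = ⌊$123,997/4⌋ = $30,999 → take DB $32,849. Book value $98,548.
Year 3: DB = ⌊$98,548 × 125%/5⌋ = $24,637; SL = ⌊$91,148/3⌋ = $30,382 → take SL $30,382. Book value $68,166.
Year 4: DB = ⌊$68,166 × 125%/5⌋ = $17,041; SL = ⌊$60,766/2⌋ = $30,383 → take SL $30,383. Book value $37,783.
Year 5 (final): $37,783 − $7,400 = $30,383. Book value $7,400.

$43,799; $32,849; $30,382; $30,383; $30,383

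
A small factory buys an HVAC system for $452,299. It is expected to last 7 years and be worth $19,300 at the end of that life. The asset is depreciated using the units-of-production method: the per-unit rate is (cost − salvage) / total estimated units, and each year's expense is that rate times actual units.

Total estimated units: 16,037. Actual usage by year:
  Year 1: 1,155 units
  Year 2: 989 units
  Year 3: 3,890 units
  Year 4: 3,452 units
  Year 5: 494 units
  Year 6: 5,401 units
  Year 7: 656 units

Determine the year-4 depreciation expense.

Depreciable base = $452,299 − $19,300 = $432,999.
Rate = $432,999 / 16,037 units = $27 per unit.
Year 1: 1,155 × $27 = $31,185. Book value $421,114.
Year 2: 989 × $27 = $26,703. Book value $394,411.
Year 3: 3,890 × $27 = $105,030. Book value $289,381.
Year 4: 3,452 × $27 = $93,204. Book value $196,177.

$93,204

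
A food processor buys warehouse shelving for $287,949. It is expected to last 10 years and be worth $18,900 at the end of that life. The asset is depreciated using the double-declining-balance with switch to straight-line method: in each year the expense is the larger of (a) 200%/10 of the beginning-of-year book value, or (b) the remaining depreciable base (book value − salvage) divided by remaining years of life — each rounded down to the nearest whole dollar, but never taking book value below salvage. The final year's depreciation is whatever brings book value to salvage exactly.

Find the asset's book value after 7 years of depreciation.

$60,388

Depreciable base = $287,949 − $18,900 = $269,049.
Year 1: DB = ⌊$287,949 × 200%/10⌋ = $57,589; SL = ⌊$269,049/10⌋ = $26,904 → take DB $57,589. Book value $230,360.
Year 2: DB = ⌊$230,360 × 200%/10⌋ = $46,072; SL = ⌊$211,460/9⌋ = $23,495 → take DB $46,072. Book value $184,288.
Year 3: DB = ⌊$184,288 × 200%/10⌋ = $36,857; SL = ⌊$165,388/8⌋ = $20,673 → take DB $36,857. Book value $147,431.
Year 4: DB = ⌊$147,431 × 200%/10⌋ = $29,486; SL = ⌊$128,531/7⌋ = $18,361 → take DB $29,486. Book value $117,945.
Year 5: DB = ⌊$117,945 × 200%/10⌋ = $23,589; SL = ⌊$99,045/6⌋ = $16,507 → take DB $23,589. Book value $94,356.
Year 6: DB = ⌊$94,356 × 200%/10⌋ = $18,871; SL = ⌊$75,456/5⌋ = $15,091 → take DB $18,871. Book value $75,485.
Year 7: DB = ⌊$75,485 × 200%/10⌋ = $15,097; SL = ⌊$56,585/4⌋ = $14,146 → take DB $15,097. Book value $60,388.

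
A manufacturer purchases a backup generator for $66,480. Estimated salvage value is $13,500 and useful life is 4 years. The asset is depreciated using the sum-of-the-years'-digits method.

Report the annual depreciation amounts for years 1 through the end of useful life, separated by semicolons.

Depreciable base = $66,480 − $13,500 = $52,980.
Sum of the years' digits = 4+3+2+1 = 10.
Year 1: $52,980 × 4/10 = $21,192. Book value $45,288.
Year 2: $52,980 × 3/10 = $15,894. Book value $29,394.
Year 3: $52,980 × 2/10 = $10,596. Book value $18,798.
Year 4: $52,980 × 1/10 = $5,298. Book value $13,500.

$21,192; $15,894; $10,596; $5,298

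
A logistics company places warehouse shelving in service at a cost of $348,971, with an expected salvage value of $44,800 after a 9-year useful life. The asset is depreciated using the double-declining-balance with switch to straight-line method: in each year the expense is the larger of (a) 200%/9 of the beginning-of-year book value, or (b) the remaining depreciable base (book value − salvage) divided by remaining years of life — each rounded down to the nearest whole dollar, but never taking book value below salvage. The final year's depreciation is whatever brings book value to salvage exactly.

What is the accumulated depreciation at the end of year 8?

$302,235

Depreciable base = $348,971 − $44,800 = $304,171.
Year 1: DB = ⌊$348,971 × 200%/9⌋ = $77,549; SL = ⌊$304,171/9⌋ = $33,796 → take DB $77,549. Book value $271,422.
Year 2: DB = ⌊$271,422 × 200%/9⌋ = $60,316; SL = ⌊$226,622/8⌋ = $28,327 → take DB $60,316. Book value $211,106.
Year 3: DB = ⌊$211,106 × 200%/9⌋ = $46,912; SL = ⌊$166,306/7⌋ = $23,758 → take DB $46,912. Book value $164,194.
Year 4: DB = ⌊$164,194 × 200%/9⌋ = $36,487; SL = ⌊$119,394/6⌋ = $19,899 → take DB $36,487. Book value $127,707.
Year 5: DB = ⌊$127,707 × 200%/9⌋ = $28,379; SL = ⌊$82,907/5⌋ = $16,581 → take DB $28,379. Book value $99,328.
Year 6: DB = ⌊$99,328 × 200%/9⌋ = $22,072; SL = ⌊$54,528/4⌋ = $13,632 → take DB $22,072. Book value $77,256.
Year 7: DB = ⌊$77,256 × 200%/9⌋ = $17,168; SL = ⌊$32,456/3⌋ = $10,818 → take DB $17,168. Book value $60,088.
Year 8: DB = ⌊$60,088 × 200%/9⌋ = $13,352; SL = ⌊$15,288/2⌋ = $7,644 → take DB $13,352. Book value $46,736.
Accumulated through year 8 = $348,971 − $46,736 = $302,235.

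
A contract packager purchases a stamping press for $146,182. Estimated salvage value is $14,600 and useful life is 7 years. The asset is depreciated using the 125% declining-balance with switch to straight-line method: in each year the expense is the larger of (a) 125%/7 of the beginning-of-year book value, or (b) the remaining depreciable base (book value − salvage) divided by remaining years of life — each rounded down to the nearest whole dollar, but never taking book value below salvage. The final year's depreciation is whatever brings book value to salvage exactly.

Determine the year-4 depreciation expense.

$16,606

Depreciable base = $146,182 − $14,600 = $131,582.
Year 1: DB = ⌊$146,182 × 125%/7⌋ = $26,103; SL = ⌊$131,582/7⌋ = $18,797 → take DB $26,103. Book value $120,079.
Year 2: DB = ⌊$120,079 × 125%/7⌋ = $21,442; SL = ⌊$105,479/6⌋ = $17,579 → take DB $21,442. Book value $98,637.
Year 3: DB = ⌊$98,637 × 125%/7⌋ = $17,613; SL = ⌊$84,037/5⌋ = $16,807 → take DB $17,613. Book value $81,024.
Year 4: DB = ⌊$81,024 × 125%/7⌋ = $14,468; SL = ⌊$66,424/4⌋ = $16,606 → take SL $16,606. Book value $64,418.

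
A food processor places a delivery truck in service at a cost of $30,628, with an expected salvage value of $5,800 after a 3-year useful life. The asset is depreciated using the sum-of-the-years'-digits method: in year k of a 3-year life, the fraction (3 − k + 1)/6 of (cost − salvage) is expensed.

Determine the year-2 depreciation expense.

Depreciable base = $30,628 − $5,800 = $24,828.
Sum of the years' digits = 3+2+1 = 6.
Year 1: $24,828 × 3/6 = $12,414. Book value $18,214.
Year 2: $24,828 × 2/6 = $8,276. Book value $9,938.

$8,276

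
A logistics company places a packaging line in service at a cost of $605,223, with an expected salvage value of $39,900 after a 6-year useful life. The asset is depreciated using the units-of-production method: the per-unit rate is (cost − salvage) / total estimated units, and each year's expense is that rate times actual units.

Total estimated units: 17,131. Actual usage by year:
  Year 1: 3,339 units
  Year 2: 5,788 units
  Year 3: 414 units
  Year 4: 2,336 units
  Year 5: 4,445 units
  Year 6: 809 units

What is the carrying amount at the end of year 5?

$66,597

Depreciable base = $605,223 − $39,900 = $565,323.
Rate = $565,323 / 17,131 units = $33 per unit.
Year 1: 3,339 × $33 = $110,187. Book value $495,036.
Year 2: 5,788 × $33 = $191,004. Book value $304,032.
Year 3: 414 × $33 = $13,662. Book value $290,370.
Year 4: 2,336 × $33 = $77,088. Book value $213,282.
Year 5: 4,445 × $33 = $146,685. Book value $66,597.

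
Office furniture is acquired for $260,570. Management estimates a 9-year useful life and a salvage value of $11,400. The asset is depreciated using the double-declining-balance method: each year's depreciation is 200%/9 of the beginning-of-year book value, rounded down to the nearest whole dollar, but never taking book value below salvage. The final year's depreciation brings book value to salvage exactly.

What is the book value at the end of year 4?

Depreciable base = $260,570 − $11,400 = $249,170.
Year 1: ⌊$260,570 × 200%/9⌋ = $57,904. Book value $202,666.
Year 2: ⌊$202,666 × 200%/9⌋ = $45,036. Book value $157,630.
Year 3: ⌊$157,630 × 200%/9⌋ = $35,028. Book value $122,602.
Year 4: ⌊$122,602 × 200%/9⌋ = $27,244. Book value $95,358.

$95,358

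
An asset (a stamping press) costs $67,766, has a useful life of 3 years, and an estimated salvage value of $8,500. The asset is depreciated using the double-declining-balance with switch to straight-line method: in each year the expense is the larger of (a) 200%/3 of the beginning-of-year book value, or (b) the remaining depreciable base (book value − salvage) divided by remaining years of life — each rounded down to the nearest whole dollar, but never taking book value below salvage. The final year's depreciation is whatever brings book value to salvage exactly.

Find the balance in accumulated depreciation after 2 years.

$59,266

Depreciable base = $67,766 − $8,500 = $59,266.
Year 1: DB = ⌊$67,766 × 200%/3⌋ = $45,177; SL = ⌊$59,266/3⌋ = $19,755 → take DB $45,177. Book value $22,589.
Year 2: DB = ⌊$22,589 × 200%/3⌋ = $15,059; SL = ⌊$14,089/2⌋ = $7,044 → take DB $15,059, capped at $14,089. Book value $8,500.
Accumulated through year 2 = $67,766 − $8,500 = $59,266.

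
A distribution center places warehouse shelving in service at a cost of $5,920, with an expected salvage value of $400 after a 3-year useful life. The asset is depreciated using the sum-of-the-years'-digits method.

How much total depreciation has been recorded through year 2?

Depreciable base = $5,920 − $400 = $5,520.
Sum of the years' digits = 3+2+1 = 6.
Year 1: $5,520 × 3/6 = $2,760. Book value $3,160.
Year 2: $5,520 × 2/6 = $1,840. Book value $1,320.
Accumulated through year 2 = $5,920 − $1,320 = $4,600.

$4,600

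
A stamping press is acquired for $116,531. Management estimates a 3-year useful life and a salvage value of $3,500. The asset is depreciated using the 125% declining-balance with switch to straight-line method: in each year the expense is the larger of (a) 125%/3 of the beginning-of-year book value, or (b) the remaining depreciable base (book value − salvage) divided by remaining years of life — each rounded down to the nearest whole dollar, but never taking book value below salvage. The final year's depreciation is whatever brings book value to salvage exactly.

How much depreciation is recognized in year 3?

Depreciable base = $116,531 − $3,500 = $113,031.
Year 1: DB = ⌊$116,531 × 125%/3⌋ = $48,554; SL = ⌊$113,031/3⌋ = $37,677 → take DB $48,554. Book value $67,977.
Year 2: DB = ⌊$67,977 × 125%/3⌋ = $28,323; SL = ⌊$64,477/2⌋ = $32,238 → take SL $32,238. Book value $35,739.
Year 3 (final): $35,739 − $3,500 = $32,239. Book value $3,500.

$32,239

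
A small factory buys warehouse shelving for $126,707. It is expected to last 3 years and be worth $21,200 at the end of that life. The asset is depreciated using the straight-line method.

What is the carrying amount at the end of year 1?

$91,538

Depreciable base = $126,707 − $21,200 = $105,507.
Annual expense = $105,507 / 3 = $35,169.
End of year 1: book value $91,538.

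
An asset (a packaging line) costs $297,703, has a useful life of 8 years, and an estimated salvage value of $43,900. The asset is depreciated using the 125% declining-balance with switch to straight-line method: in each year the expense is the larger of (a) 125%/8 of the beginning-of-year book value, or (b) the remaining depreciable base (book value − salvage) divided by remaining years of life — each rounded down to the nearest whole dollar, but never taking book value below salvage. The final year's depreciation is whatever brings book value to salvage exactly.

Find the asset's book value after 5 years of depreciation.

Depreciable base = $297,703 − $43,900 = $253,803.
Year 1: DB = ⌊$297,703 × 125%/8⌋ = $46,516; SL = ⌊$253,803/8⌋ = $31,725 → take DB $46,516. Book value $251,187.
Year 2: DB = ⌊$251,187 × 125%/8⌋ = $39,247; SL = ⌊$207,287/7⌋ = $29,612 → take DB $39,247. Book value $211,940.
Year 3: DB = ⌊$211,940 × 125%/8⌋ = $33,115; SL = ⌊$168,040/6⌋ = $28,006 → take DB $33,115. Book value $178,825.
Year 4: DB = ⌊$178,825 × 125%/8⌋ = $27,941; SL = ⌊$134,925/5⌋ = $26,985 → take DB $27,941. Book value $150,884.
Year 5: DB = ⌊$150,884 × 125%/8⌋ = $23,575; SL = ⌊$106,984/4⌋ = $26,746 → take SL $26,746. Book value $124,138.

$124,138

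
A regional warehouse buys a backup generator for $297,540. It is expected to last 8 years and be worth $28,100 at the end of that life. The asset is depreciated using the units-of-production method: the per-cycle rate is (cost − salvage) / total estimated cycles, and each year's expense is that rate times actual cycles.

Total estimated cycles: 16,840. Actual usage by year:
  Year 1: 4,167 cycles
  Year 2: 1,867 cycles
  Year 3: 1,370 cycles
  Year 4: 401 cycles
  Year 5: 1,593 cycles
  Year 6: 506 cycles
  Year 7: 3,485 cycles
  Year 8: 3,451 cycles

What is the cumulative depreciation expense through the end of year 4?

Depreciable base = $297,540 − $28,100 = $269,440.
Rate = $269,440 / 16,840 cycles = $16 per cycle.
Year 1: 4,167 × $16 = $66,672. Book value $230,868.
Year 2: 1,867 × $16 = $29,872. Book value $200,996.
Year 3: 1,370 × $16 = $21,920. Book value $179,076.
Year 4: 401 × $16 = $6,416. Book value $172,660.
Accumulated through year 4 = $297,540 − $172,660 = $124,880.

$124,880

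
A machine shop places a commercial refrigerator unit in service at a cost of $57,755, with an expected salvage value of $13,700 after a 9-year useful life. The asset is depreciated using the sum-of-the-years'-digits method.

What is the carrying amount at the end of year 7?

Depreciable base = $57,755 − $13,700 = $44,055.
Sum of the years' digits = 9+8+7+6+5+4+3+2+1 = 45.
Year 1: $44,055 × 9/45 = $8,811. Book value $48,944.
Year 2: $44,055 × 8/45 = $7,832. Book value $41,112.
Year 3: $44,055 × 7/45 = $6,853. Book value $34,259.
Year 4: $44,055 × 6/45 = $5,874. Book value $28,385.
Year 5: $44,055 × 5/45 = $4,895. Book value $23,490.
Year 6: $44,055 × 4/45 = $3,916. Book value $19,574.
Year 7: $44,055 × 3/45 = $2,937. Book value $16,637.

$16,637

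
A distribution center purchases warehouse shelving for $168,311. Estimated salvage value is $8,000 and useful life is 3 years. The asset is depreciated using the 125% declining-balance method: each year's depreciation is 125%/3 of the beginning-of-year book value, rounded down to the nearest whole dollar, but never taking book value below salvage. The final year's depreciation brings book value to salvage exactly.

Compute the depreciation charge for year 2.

$40,909

Depreciable base = $168,311 − $8,000 = $160,311.
Year 1: ⌊$168,311 × 125%/3⌋ = $70,129. Book value $98,182.
Year 2: ⌊$98,182 × 125%/3⌋ = $40,909. Book value $57,273.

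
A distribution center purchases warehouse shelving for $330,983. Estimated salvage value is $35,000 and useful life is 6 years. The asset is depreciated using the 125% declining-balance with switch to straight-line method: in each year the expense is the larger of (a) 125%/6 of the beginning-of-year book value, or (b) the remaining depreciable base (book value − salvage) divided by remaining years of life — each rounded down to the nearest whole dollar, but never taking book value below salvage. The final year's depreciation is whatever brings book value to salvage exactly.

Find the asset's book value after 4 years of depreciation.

$121,150

Depreciable base = $330,983 − $35,000 = $295,983.
Year 1: DB = ⌊$330,983 × 125%/6⌋ = $68,954; SL = ⌊$295,983/6⌋ = $49,330 → take DB $68,954. Book value $262,029.
Year 2: DB = ⌊$262,029 × 125%/6⌋ = $54,589; SL = ⌊$227,029/5⌋ = $45,405 → take DB $54,589. Book value $207,440.
Year 3: DB = ⌊$207,440 × 125%/6⌋ = $43,216; SL = ⌊$172,440/4⌋ = $43,110 → take DB $43,216. Book value $164,224.
Year 4: DB = ⌊$164,224 × 125%/6⌋ = $34,213; SL = ⌊$129,224/3⌋ = $43,074 → take SL $43,074. Book value $121,150.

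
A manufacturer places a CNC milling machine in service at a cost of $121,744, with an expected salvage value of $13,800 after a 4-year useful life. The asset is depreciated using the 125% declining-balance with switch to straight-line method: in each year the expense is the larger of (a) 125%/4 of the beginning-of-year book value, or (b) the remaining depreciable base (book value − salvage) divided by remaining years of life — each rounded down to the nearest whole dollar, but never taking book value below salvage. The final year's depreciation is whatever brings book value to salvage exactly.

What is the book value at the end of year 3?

Depreciable base = $121,744 − $13,800 = $107,944.
Year 1: DB = ⌊$121,744 × 125%/4⌋ = $38,045; SL = ⌊$107,944/4⌋ = $26,986 → take DB $38,045. Book value $83,699.
Year 2: DB = ⌊$83,699 × 125%/4⌋ = $26,155; SL = ⌊$69,899/3⌋ = $23,299 → take DB $26,155. Book value $57,544.
Year 3: DB = ⌊$57,544 × 125%/4⌋ = $17,982; SL = ⌊$43,744/2⌋ = $21,872 → take SL $21,872. Book value $35,672.

$35,672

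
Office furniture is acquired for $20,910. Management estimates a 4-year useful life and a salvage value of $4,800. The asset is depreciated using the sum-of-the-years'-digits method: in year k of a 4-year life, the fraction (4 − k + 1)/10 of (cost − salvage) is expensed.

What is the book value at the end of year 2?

Depreciable base = $20,910 − $4,800 = $16,110.
Sum of the years' digits = 4+3+2+1 = 10.
Year 1: $16,110 × 4/10 = $6,444. Book value $14,466.
Year 2: $16,110 × 3/10 = $4,833. Book value $9,633.

$9,633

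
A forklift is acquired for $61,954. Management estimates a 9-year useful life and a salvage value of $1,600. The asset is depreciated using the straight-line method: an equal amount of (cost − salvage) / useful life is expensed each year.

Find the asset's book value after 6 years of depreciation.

Depreciable base = $61,954 − $1,600 = $60,354.
Annual expense = $60,354 / 9 = $6,706.
End of year 1: book value $55,248.
End of year 2: book value $48,542.
End of year 3: book value $41,836.
End of year 4: book value $35,130.
End of year 5: book value $28,424.
End of year 6: book value $21,718.

$21,718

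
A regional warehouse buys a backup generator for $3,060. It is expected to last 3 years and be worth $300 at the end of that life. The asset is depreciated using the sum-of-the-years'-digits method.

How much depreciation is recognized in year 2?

$920

Depreciable base = $3,060 − $300 = $2,760.
Sum of the years' digits = 3+2+1 = 6.
Year 1: $2,760 × 3/6 = $1,380. Book value $1,680.
Year 2: $2,760 × 2/6 = $920. Book value $760.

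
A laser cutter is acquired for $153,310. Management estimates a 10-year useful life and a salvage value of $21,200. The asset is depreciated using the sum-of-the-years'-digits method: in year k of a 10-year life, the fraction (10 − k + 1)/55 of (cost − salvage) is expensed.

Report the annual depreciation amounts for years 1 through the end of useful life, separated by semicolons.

Depreciable base = $153,310 − $21,200 = $132,110.
Sum of the years' digits = 10+9+8+7+6+5+4+3+2+1 = 55.
Year 1: $132,110 × 10/55 = $24,020. Book value $129,290.
Year 2: $132,110 × 9/55 = $21,618. Book value $107,672.
Year 3: $132,110 × 8/55 = $19,216. Book value $88,456.
Year 4: $132,110 × 7/55 = $16,814. Book value $71,642.
Year 5: $132,110 × 6/55 = $14,412. Book value $57,230.
Year 6: $132,110 × 5/55 = $12,010. Book value $45,220.
Year 7: $132,110 × 4/55 = $9,608. Book value $35,612.
Year 8: $132,110 × 3/55 = $7,206. Book value $28,406.
Year 9: $132,110 × 2/55 = $4,804. Book value $23,602.
Year 10: $132,110 × 1/55 = $2,402. Book value $21,200.

$24,020; $21,618; $19,216; $16,814; $14,412; $12,010; $9,608; $7,206; $4,804; $2,402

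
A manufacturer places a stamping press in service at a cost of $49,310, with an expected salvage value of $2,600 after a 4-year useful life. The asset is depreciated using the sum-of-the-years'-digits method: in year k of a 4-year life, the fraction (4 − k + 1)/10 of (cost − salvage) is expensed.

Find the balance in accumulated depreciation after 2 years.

Depreciable base = $49,310 − $2,600 = $46,710.
Sum of the years' digits = 4+3+2+1 = 10.
Year 1: $46,710 × 4/10 = $18,684. Book value $30,626.
Year 2: $46,710 × 3/10 = $14,013. Book value $16,613.
Accumulated through year 2 = $49,310 − $16,613 = $32,697.

$32,697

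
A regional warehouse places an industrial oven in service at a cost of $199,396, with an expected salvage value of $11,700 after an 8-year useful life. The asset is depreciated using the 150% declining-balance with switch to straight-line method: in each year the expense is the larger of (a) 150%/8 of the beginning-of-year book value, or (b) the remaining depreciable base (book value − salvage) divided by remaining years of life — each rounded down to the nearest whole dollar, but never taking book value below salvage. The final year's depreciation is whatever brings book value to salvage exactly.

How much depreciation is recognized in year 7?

$18,800

Depreciable base = $199,396 − $11,700 = $187,696.
Year 1: DB = ⌊$199,396 × 150%/8⌋ = $37,386; SL = ⌊$187,696/8⌋ = $23,462 → take DB $37,386. Book value $162,010.
Year 2: DB = ⌊$162,010 × 150%/8⌋ = $30,376; SL = ⌊$150,310/7⌋ = $21,472 → take DB $30,376. Book value $131,634.
Year 3: DB = ⌊$131,634 × 150%/8⌋ = $24,681; SL = ⌊$119,934/6⌋ = $19,989 → take DB $24,681. Book value $106,953.
Year 4: DB = ⌊$106,953 × 150%/8⌋ = $20,053; SL = ⌊$95,253/5⌋ = $19,050 → take DB $20,053. Book value $86,900.
Year 5: DB = ⌊$86,900 × 150%/8⌋ = $16,293; SL = ⌊$75,200/4⌋ = $18,800 → take SL $18,800. Book value $68,100.
Year 6: DB = ⌊$68,100 × 150%/8⌋ = $12,768; SL = ⌊$56,400/3⌋ = $18,800 → take SL $18,800. Book value $49,300.
Year 7: DB = ⌊$49,300 × 150%/8⌋ = $9,243; SL = ⌊$37,600/2⌋ = $18,800 → take SL $18,800. Book value $30,500.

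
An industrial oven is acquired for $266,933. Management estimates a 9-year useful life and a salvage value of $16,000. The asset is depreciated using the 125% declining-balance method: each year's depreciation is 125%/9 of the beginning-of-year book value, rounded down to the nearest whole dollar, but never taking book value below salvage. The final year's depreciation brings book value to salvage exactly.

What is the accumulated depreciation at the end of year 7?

Depreciable base = $266,933 − $16,000 = $250,933.
Year 1: ⌊$266,933 × 125%/9⌋ = $37,074. Book value $229,859.
Year 2: ⌊$229,859 × 125%/9⌋ = $31,924. Book value $197,935.
Year 3: ⌊$197,935 × 125%/9⌋ = $27,490. Book value $170,445.
Year 4: ⌊$170,445 × 125%/9⌋ = $23,672. Book value $146,773.
Year 5: ⌊$146,773 × 125%/9⌋ = $20,385. Book value $126,388.
Year 6: ⌊$126,388 × 125%/9⌋ = $17,553. Book value $108,835.
Year 7: ⌊$108,835 × 125%/9⌋ = $15,115. Book value $93,720.
Accumulated through year 7 = $266,933 − $93,720 = $173,213.

$173,213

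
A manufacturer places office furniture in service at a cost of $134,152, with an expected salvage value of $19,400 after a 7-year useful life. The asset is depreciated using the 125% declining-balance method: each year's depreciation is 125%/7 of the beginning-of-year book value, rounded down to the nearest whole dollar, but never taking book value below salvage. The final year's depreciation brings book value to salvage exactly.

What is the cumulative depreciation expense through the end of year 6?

Depreciable base = $134,152 − $19,400 = $114,752.
Year 1: ⌊$134,152 × 125%/7⌋ = $23,955. Book value $110,197.
Year 2: ⌊$110,197 × 125%/7⌋ = $19,678. Book value $90,519.
Year 3: ⌊$90,519 × 125%/7⌋ = $16,164. Book value $74,355.
Year 4: ⌊$74,355 × 125%/7⌋ = $13,277. Book value $61,078.
Year 5: ⌊$61,078 × 125%/7⌋ = $10,906. Book value $50,172.
Year 6: ⌊$50,172 × 125%/7⌋ = $8,959. Book value $41,213.
Accumulated through year 6 = $134,152 − $41,213 = $92,939.

$92,939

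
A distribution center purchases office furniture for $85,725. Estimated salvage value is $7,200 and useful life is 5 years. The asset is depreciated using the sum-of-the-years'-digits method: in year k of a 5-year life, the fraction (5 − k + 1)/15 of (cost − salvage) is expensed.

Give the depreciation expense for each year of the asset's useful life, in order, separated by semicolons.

Depreciable base = $85,725 − $7,200 = $78,525.
Sum of the years' digits = 5+4+3+2+1 = 15.
Year 1: $78,525 × 5/15 = $26,175. Book value $59,550.
Year 2: $78,525 × 4/15 = $20,940. Book value $38,610.
Year 3: $78,525 × 3/15 = $15,705. Book value $22,905.
Year 4: $78,525 × 2/15 = $10,470. Book value $12,435.
Year 5: $78,525 × 1/15 = $5,235. Book value $7,200.

$26,175; $20,940; $15,705; $10,470; $5,235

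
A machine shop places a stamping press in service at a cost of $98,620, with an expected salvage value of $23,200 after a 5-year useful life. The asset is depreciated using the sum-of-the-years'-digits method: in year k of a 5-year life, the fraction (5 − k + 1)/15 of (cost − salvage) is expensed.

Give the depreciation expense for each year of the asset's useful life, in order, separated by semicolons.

Depreciable base = $98,620 − $23,200 = $75,420.
Sum of the years' digits = 5+4+3+2+1 = 15.
Year 1: $75,420 × 5/15 = $25,140. Book value $73,480.
Year 2: $75,420 × 4/15 = $20,112. Book value $53,368.
Year 3: $75,420 × 3/15 = $15,084. Book value $38,284.
Year 4: $75,420 × 2/15 = $10,056. Book value $28,228.
Year 5: $75,420 × 1/15 = $5,028. Book value $23,200.

$25,140; $20,112; $15,084; $10,056; $5,028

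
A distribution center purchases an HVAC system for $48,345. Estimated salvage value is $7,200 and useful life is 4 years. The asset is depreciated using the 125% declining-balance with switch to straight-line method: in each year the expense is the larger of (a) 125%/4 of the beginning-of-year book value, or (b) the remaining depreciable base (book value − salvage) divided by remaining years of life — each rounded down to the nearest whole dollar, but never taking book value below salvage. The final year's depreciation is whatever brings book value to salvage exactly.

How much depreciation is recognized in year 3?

Depreciable base = $48,345 − $7,200 = $41,145.
Year 1: DB = ⌊$48,345 × 125%/4⌋ = $15,107; SL = ⌊$41,145/4⌋ = $10,286 → take DB $15,107. Book value $33,238.
Year 2: DB = ⌊$33,238 × 125%/4⌋ = $10,386; SL = ⌊$26,038/3⌋ = $8,679 → take DB $10,386. Book value $22,852.
Year 3: DB = ⌊$22,852 × 125%/4⌋ = $7,141; SL = ⌊$15,652/2⌋ = $7,826 → take SL $7,826. Book value $15,026.

$7,826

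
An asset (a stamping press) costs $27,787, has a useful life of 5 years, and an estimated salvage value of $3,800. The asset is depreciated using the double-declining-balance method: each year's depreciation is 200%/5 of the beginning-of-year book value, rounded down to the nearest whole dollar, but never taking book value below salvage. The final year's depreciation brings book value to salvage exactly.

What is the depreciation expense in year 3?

Depreciable base = $27,787 − $3,800 = $23,987.
Year 1: ⌊$27,787 × 200%/5⌋ = $11,114. Book value $16,673.
Year 2: ⌊$16,673 × 200%/5⌋ = $6,669. Book value $10,004.
Year 3: ⌊$10,004 × 200%/5⌋ = $4,001. Book value $6,003.

$4,001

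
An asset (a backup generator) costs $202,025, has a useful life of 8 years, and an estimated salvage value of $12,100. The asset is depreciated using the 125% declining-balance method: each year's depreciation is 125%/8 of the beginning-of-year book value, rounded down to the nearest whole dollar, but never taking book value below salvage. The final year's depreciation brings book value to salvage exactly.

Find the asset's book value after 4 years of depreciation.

$102,392

Depreciable base = $202,025 − $12,100 = $189,925.
Year 1: ⌊$202,025 × 125%/8⌋ = $31,566. Book value $170,459.
Year 2: ⌊$170,459 × 125%/8⌋ = $26,634. Book value $143,825.
Year 3: ⌊$143,825 × 125%/8⌋ = $22,472. Book value $121,353.
Year 4: ⌊$121,353 × 125%/8⌋ = $18,961. Book value $102,392.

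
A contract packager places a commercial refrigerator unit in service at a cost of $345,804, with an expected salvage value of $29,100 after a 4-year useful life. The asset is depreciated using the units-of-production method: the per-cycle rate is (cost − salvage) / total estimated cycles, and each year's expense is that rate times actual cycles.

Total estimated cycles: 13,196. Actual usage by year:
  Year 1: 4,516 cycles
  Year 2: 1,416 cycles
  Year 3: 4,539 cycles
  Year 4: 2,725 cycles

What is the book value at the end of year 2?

$203,436

Depreciable base = $345,804 − $29,100 = $316,704.
Rate = $316,704 / 13,196 cycles = $24 per cycle.
Year 1: 4,516 × $24 = $108,384. Book value $237,420.
Year 2: 1,416 × $24 = $33,984. Book value $203,436.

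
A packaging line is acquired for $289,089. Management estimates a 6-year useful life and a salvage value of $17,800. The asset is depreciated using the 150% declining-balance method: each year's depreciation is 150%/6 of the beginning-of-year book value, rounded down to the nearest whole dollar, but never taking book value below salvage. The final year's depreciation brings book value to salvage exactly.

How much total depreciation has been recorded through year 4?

Depreciable base = $289,089 − $17,800 = $271,289.
Year 1: ⌊$289,089 × 150%/6⌋ = $72,272. Book value $216,817.
Year 2: ⌊$216,817 × 150%/6⌋ = $54,204. Book value $162,613.
Year 3: ⌊$162,613 × 150%/6⌋ = $40,653. Book value $121,960.
Year 4: ⌊$121,960 × 150%/6⌋ = $30,490. Book value $91,470.
Accumulated through year 4 = $289,089 − $91,470 = $197,619.

$197,619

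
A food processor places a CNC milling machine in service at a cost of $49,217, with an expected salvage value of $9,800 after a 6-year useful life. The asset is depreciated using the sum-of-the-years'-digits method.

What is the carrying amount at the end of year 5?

$11,677

Depreciable base = $49,217 − $9,800 = $39,417.
Sum of the years' digits = 6+5+4+3+2+1 = 21.
Year 1: $39,417 × 6/21 = $11,262. Book value $37,955.
Year 2: $39,417 × 5/21 = $9,385. Book value $28,570.
Year 3: $39,417 × 4/21 = $7,508. Book value $21,062.
Year 4: $39,417 × 3/21 = $5,631. Book value $15,431.
Year 5: $39,417 × 2/21 = $3,754. Book value $11,677.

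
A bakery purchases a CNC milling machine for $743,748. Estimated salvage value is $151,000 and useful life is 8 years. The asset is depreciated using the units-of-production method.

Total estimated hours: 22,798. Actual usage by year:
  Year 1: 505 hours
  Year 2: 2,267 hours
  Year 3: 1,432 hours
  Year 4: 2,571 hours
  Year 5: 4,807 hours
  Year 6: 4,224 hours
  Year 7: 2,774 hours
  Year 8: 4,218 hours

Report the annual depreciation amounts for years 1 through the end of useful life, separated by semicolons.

$13,130; $58,942; $37,232; $66,846; $124,982; $109,824; $72,124; $109,668

Depreciable base = $743,748 − $151,000 = $592,748.
Rate = $592,748 / 22,798 hours = $26 per hour.
Year 1: 505 × $26 = $13,130. Book value $730,618.
Year 2: 2,267 × $26 = $58,942. Book value $671,676.
Year 3: 1,432 × $26 = $37,232. Book value $634,444.
Year 4: 2,571 × $26 = $66,846. Book value $567,598.
Year 5: 4,807 × $26 = $124,982. Book value $442,616.
Year 6: 4,224 × $26 = $109,824. Book value $332,792.
Year 7: 2,774 × $26 = $72,124. Book value $260,668.
Year 8: 4,218 × $26 = $109,668. Book value $151,000.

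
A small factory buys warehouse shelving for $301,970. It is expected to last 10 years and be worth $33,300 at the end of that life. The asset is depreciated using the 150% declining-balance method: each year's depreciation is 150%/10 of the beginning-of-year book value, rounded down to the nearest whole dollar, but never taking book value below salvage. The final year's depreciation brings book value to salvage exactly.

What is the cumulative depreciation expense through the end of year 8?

Depreciable base = $301,970 − $33,300 = $268,670.
Year 1: ⌊$301,970 × 150%/10⌋ = $45,295. Book value $256,675.
Year 2: ⌊$256,675 × 150%/10⌋ = $38,501. Book value $218,174.
Year 3: ⌊$218,174 × 150%/10⌋ = $32,726. Book value $185,448.
Year 4: ⌊$185,448 × 150%/10⌋ = $27,817. Book value $157,631.
Year 5: ⌊$157,631 × 150%/10⌋ = $23,644. Book value $133,987.
Year 6: ⌊$133,987 × 150%/10⌋ = $20,098. Book value $113,889.
Year 7: ⌊$113,889 × 150%/10⌋ = $17,083. Book value $96,806.
Year 8: ⌊$96,806 × 150%/10⌋ = $14,520. Book value $82,286.
Accumulated through year 8 = $301,970 − $82,286 = $219,684.

$219,684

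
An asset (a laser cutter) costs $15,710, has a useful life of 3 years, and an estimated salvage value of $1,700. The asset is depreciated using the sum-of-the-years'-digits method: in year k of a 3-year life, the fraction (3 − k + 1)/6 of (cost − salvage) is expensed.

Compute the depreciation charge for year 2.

Depreciable base = $15,710 − $1,700 = $14,010.
Sum of the years' digits = 3+2+1 = 6.
Year 1: $14,010 × 3/6 = $7,005. Book value $8,705.
Year 2: $14,010 × 2/6 = $4,670. Book value $4,035.

$4,670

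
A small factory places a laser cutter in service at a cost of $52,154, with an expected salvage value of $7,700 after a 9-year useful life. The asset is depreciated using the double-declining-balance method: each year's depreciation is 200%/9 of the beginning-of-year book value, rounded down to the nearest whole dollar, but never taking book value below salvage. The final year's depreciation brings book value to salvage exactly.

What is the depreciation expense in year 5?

$4,241

Depreciable base = $52,154 − $7,700 = $44,454.
Year 1: ⌊$52,154 × 200%/9⌋ = $11,589. Book value $40,565.
Year 2: ⌊$40,565 × 200%/9⌋ = $9,014. Book value $31,551.
Year 3: ⌊$31,551 × 200%/9⌋ = $7,011. Book value $24,540.
Year 4: ⌊$24,540 × 200%/9⌋ = $5,453. Book value $19,087.
Year 5: ⌊$19,087 × 200%/9⌋ = $4,241. Book value $14,846.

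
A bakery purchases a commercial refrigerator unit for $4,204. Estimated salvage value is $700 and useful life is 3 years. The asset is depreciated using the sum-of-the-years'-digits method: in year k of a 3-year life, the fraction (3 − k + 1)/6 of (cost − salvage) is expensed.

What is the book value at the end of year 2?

$1,284

Depreciable base = $4,204 − $700 = $3,504.
Sum of the years' digits = 3+2+1 = 6.
Year 1: $3,504 × 3/6 = $1,752. Book value $2,452.
Year 2: $3,504 × 2/6 = $1,168. Book value $1,284.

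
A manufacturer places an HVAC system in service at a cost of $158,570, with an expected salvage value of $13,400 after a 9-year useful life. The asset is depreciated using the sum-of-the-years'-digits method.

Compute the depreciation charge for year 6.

Depreciable base = $158,570 − $13,400 = $145,170.
Sum of the years' digits = 9+8+7+6+5+4+3+2+1 = 45.
Year 1: $145,170 × 9/45 = $29,034. Book value $129,536.
Year 2: $145,170 × 8/45 = $25,808. Book value $103,728.
Year 3: $145,170 × 7/45 = $22,582. Book value $81,146.
Year 4: $145,170 × 6/45 = $19,356. Book value $61,790.
Year 5: $145,170 × 5/45 = $16,130. Book value $45,660.
Year 6: $145,170 × 4/45 = $12,904. Book value $32,756.

$12,904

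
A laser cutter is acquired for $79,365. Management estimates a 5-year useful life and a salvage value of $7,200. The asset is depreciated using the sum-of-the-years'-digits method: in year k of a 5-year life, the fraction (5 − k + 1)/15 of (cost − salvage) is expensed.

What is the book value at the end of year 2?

$36,066

Depreciable base = $79,365 − $7,200 = $72,165.
Sum of the years' digits = 5+4+3+2+1 = 15.
Year 1: $72,165 × 5/15 = $24,055. Book value $55,310.
Year 2: $72,165 × 4/15 = $19,244. Book value $36,066.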